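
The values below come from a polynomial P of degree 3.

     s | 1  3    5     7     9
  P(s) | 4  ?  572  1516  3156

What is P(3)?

The 4 known points determine the degree-3 polynomial uniquely.
Write P(s) = as^3 + bs^2 + cs + d. Substituting each data point gives a linear system:
  a + b + c + d = 4
  125a + 25b + 5c + d = 572
  343a + 49b + 7c + d = 1516
  729a + 81b + 9c + d = 3156
Solving the system yields a = 4, b = 3, c = 0, d = -3.
So P(s) = 4s³ + 3s² - 3.
Then P(3) = 132.

132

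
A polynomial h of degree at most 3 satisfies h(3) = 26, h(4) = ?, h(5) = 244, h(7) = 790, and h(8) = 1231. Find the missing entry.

103

The 4 known points determine the degree-3 polynomial uniquely.
Write h(s) = as^3 + bs^2 + cs + d. Substituting each data point gives a linear system:
  27a + 9b + 3c + d = 26
  125a + 25b + 5c + d = 244
  343a + 49b + 7c + d = 790
  512a + 64b + 8c + d = 1231
Solving the system yields a = 3, b = -4, c = -6, d = -1.
So h(s) = 3s^3 - 4s^2 - 6s - 1.
Then h(4) = 103.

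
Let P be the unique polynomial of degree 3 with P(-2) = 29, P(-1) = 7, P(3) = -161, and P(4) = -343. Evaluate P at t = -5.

Using the Lagrange interpolation formula with nodes -2, -1, 3, 4:
  L_0(t) = (t + 1)(t - 3)(t - 4) / -30
  L_1(t) = (t + 2)(t - 3)(t - 4) / 20
  L_2(t) = (t + 2)(t + 1)(t - 4) / -20
  L_3(t) = (t + 2)(t + 1)(t - 3) / 30
Then P(t) = 29·L_0(t) + 7·L_1(t) - 161·L_2(t) - 343·L_3(t).
Expanding and collecting terms gives P(t) = -4t^3 - 4t^2 - 6t + 1.
Evaluating at t = -5: P(-5) = 431.

431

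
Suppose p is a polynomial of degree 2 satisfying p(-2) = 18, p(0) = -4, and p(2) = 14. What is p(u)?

p(u) = 5u^2 - u - 4

Write p(u) = au^2 + bu + c. Substituting each data point gives a linear system:
  4a - 2b + c = 18
  c = -4
  4a + 2b + c = 14
Solving the system yields a = 5, b = -1, c = -4.
So p(u) = 5u² - u - 4.
Check: p(-2) = 18. ✓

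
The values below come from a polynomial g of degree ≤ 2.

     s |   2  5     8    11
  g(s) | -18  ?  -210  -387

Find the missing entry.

-87

On equispaced nodes a degree-2 polynomial has vanishing third forward difference, so
  - g(2) + 3·g(5) - 3·g(8) + g(11) = 0.
Substituting the known values and solving for g(5):
  3·g(5) = -261
  g(5) = -87.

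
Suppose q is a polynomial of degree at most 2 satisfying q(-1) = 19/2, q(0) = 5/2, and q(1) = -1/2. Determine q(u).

q(u) = 2u^2 - 5u + 5/2

Using the Lagrange interpolation formula with nodes -1, 0, 1:
  L_0(u) = u(u - 1) / 2
  L_1(u) = (u + 1)(u - 1) / -1
  L_2(u) = (u + 1)u / 2
Then q(u) = 19/2·L_0(u) + 5/2·L_1(u) - 1/2·L_2(u).
Expanding and collecting terms gives q(u) = 2u² - 5u + 5/2.
Check: q(1) = -1/2. ✓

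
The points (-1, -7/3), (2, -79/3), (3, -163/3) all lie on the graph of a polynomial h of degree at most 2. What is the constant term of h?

-1/3

Write h(t) = at^2 + bt + c. Substituting each data point gives a linear system:
  a - b + c = -7/3
  4a + 2b + c = -79/3
  9a + 3b + c = -163/3
Solving the system yields a = -5, b = -3, c = -1/3.
So h(t) = -5t² - 3t - 1/3.
The constant term is -1/3.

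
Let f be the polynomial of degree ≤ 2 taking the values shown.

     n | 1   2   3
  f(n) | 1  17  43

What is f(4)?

79

Using the Lagrange interpolation formula with nodes 1, 2, 3:
  L_0(n) = (n - 2)(n - 3) / 2
  L_1(n) = (n - 1)(n - 3) / -1
  L_2(n) = (n - 1)(n - 2) / 2
Then f(n) = 1·L_0(n) + 17·L_1(n) + 43·L_2(n).
Expanding and collecting terms gives f(n) = 5n^2 + n - 5.
Evaluating at n = 4: f(4) = 79.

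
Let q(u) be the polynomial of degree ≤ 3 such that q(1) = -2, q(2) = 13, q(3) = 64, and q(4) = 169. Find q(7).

988

Using the Lagrange interpolation formula with nodes 1, 2, 3, 4:
  L_0(u) = (u - 2)(u - 3)(u - 4) / -6
  L_1(u) = (u - 1)(u - 3)(u - 4) / 2
  L_2(u) = (u - 1)(u - 2)(u - 4) / -2
  L_3(u) = (u - 1)(u - 2)(u - 3) / 6
Then q(u) = -2·L_0(u) + 13·L_1(u) + 64·L_2(u) + 169·L_3(u).
Expanding and collecting terms gives q(u) = 3u^3 - 6u + 1.
Evaluating at u = 7: q(7) = 988.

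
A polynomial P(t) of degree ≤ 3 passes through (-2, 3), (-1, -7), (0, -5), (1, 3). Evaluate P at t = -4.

83

Using the Lagrange interpolation formula with nodes -2, -1, 0, 1:
  L_0(t) = (t + 1)t(t - 1) / -6
  L_1(t) = (t + 2)t(t - 1) / 2
  L_2(t) = (t + 2)(t + 1)(t - 1) / -2
  L_3(t) = (t + 2)(t + 1)t / 6
Then P(t) = 3·L_0(t) - 7·L_1(t) - 5·L_2(t) + 3·L_3(t).
Expanding and collecting terms gives P(t) = -t^3 + 3t^2 + 6t - 5.
Evaluating at t = -4: P(-4) = 83.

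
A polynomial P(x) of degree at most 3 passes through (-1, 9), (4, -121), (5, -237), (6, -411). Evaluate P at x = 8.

-981

Write P(x) = ax^3 + bx^2 + cx + d. Substituting each data point gives a linear system:
  -a + b - c + d = 9
  64a + 16b + 4c + d = -121
  125a + 25b + 5c + d = -237
  216a + 36b + 6c + d = -411
Solving the system yields a = -2, b = 1, c = -3, d = 3.
So P(x) = -2x^3 + x^2 - 3x + 3.
Then P(8) = -981.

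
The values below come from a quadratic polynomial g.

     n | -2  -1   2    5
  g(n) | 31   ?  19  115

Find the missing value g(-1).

13

The 3 known points determine the degree-2 polynomial uniquely.
Write g(n) = an^2 + bn + c. Substituting each data point gives a linear system:
  4a - 2b + c = 31
  4a + 2b + c = 19
  25a + 5b + c = 115
Solving the system yields a = 5, b = -3, c = 5.
So g(n) = 5n^2 - 3n + 5.
Then g(-1) = 13.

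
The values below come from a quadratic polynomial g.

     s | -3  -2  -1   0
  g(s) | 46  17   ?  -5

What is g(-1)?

0

On equispaced nodes a degree-2 polynomial has vanishing third forward difference, so
  - g(-3) + 3·g(-2) - 3·g(-1) + g(0) = 0.
Substituting the known values and solving for g(-1):
  -3·g(-1) = 0
  g(-1) = 0.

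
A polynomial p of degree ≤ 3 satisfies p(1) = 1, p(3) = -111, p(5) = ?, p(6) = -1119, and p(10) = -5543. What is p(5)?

The 4 known points determine the degree-3 polynomial uniquely.
Write p(x) = ax^3 + bx^2 + cx + d. Substituting each data point gives a linear system:
  a + b + c + d = 1
  27a + 9b + 3c + d = -111
  216a + 36b + 6c + d = -1119
  1000a + 100b + 10c + d = -5543
Solving the system yields a = -6, b = 4, c = 6, d = -3.
So p(x) = -6x^3 + 4x^2 + 6x - 3.
Then p(5) = -623.

-623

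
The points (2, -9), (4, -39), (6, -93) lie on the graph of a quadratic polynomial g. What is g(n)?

Write g(n) = an^2 + bn + c. Substituting each data point gives a linear system:
  4a + 2b + c = -9
  16a + 4b + c = -39
  36a + 6b + c = -93
Solving the system yields a = -3, b = 3, c = -3.
So g(n) = -3n^2 + 3n - 3.
Check: g(2) = -9. ✓

g(n) = -3n^2 + 3n - 3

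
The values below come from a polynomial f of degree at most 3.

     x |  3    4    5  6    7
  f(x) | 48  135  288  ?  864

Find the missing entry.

On equispaced nodes a degree-3 polynomial has vanishing fourth forward difference, so
  f(3) - 4·f(4) + 6·f(5) - 4·f(6) + f(7) = 0.
Substituting the known values and solving for f(6):
  -4·f(6) = -2100
  f(6) = 525.

525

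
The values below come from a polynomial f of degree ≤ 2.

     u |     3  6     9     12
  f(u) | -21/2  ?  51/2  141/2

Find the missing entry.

-3/2

On equispaced nodes a degree-2 polynomial has vanishing third forward difference, so
  - f(3) + 3·f(6) - 3·f(9) + f(12) = 0.
Substituting the known values and solving for f(6):
  3·f(6) = -9/2
  f(6) = -3/2.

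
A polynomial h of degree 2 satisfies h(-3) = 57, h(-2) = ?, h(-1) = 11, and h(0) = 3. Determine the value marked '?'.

On equispaced nodes a degree-2 polynomial has vanishing third forward difference, so
  - h(-3) + 3·h(-2) - 3·h(-1) + h(0) = 0.
Substituting the known values and solving for h(-2):
  3·h(-2) = 87
  h(-2) = 29.

29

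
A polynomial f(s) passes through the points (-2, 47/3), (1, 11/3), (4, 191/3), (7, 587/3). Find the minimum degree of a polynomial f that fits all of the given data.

2

Forward differences of the values at s = -2, 1, 4, 7:
  f  : 47/3  11/3  191/3  587/3
  Δ  : -12  60  132
  Δ^2: 72  72
  Δ^3: 0
The second differences are constant (72) and nonzero, while all higher differences vanish, so the minimal degree is 2.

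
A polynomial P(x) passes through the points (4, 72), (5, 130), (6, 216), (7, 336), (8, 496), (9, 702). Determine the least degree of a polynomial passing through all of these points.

Forward differences of the values at x = 4, 5, 6, 7, 8, 9:
  P  : 72  130  216  336  496  702
  Δ  : 58  86  120  160  206
  Δ^2: 28  34  40  46
  Δ^3: 6  6  6
  Δ^4: 0  0
  Δ^5: 0
The third differences are constant (6) and nonzero, while all higher differences vanish, so the minimal degree is 3.

3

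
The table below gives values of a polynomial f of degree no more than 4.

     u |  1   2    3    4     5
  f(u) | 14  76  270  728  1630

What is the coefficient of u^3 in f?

2

Write f(u) = au^4 + bu^3 + cu^2 + du + e. Substituting each data point gives a linear system:
  a + b + c + d + e = 14
  16a + 8b + 4c + 2d + e = 76
  81a + 27b + 9c + 3d + e = 270
  256a + 64b + 16c + 4d + e = 728
  625a + 125b + 25c + 5d + e = 1630
Solving the system yields a = 2, b = 2, c = 4, d = 6, e = 0.
So f(u) = 2u^4 + 2u^3 + 4u^2 + 6u.
The coefficient of u^3 is 2.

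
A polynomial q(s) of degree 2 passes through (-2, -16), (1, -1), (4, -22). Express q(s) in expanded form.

q(s) = -2s^2 + 3s - 2

Write q(s) = as^2 + bs + c. Substituting each data point gives a linear system:
  4a - 2b + c = -16
  a + b + c = -1
  16a + 4b + c = -22
Solving the system yields a = -2, b = 3, c = -2.
So q(s) = -2s^2 + 3s - 2.
Check: q(-2) = -16. ✓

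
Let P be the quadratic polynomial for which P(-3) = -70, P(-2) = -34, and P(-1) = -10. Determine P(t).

P(t) = -6t^2 + 6t + 2

Write P(t) = at^2 + bt + c. Substituting each data point gives a linear system:
  9a - 3b + c = -70
  4a - 2b + c = -34
  a - b + c = -10
Solving the system yields a = -6, b = 6, c = 2.
So P(t) = -6t^2 + 6t + 2.
Check: P(-2) = -34. ✓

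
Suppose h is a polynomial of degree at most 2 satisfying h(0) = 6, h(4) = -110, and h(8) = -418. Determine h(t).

h(t) = -6t^2 - 5t + 6

Write h(t) = at^2 + bt + c. Substituting each data point gives a linear system:
  c = 6
  16a + 4b + c = -110
  64a + 8b + c = -418
Solving the system yields a = -6, b = -5, c = 6.
So h(t) = -6t^2 - 5t + 6.
Check: h(4) = -110. ✓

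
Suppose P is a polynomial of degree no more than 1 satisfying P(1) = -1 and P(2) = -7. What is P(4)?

-19

Write P(n) = an + b. Substituting each data point gives a linear system:
  a + b = -1
  2a + b = -7
Solving the system yields a = -6, b = 5.
So P(n) = -6n + 5.
Then P(4) = -19.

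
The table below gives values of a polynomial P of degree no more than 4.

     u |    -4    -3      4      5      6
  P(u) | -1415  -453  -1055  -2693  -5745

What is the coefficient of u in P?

-3

Write P(u) = au^4 + bu^3 + cu^2 + du + e. Substituting each data point gives a linear system:
  256a - 64b + 16c - 4d + e = -1415
  81a - 27b + 9c - 3d + e = -453
  256a + 64b + 16c + 4d + e = -1055
  625a + 125b + 25c + 5d + e = -2693
  1296a + 216b + 36c + 6d + e = -5745
Solving the system yields a = -5, b = 3, c = 3, d = -3, e = -3.
So P(u) = -5u⁴ + 3u³ + 3u² - 3u - 3.
The coefficient of u is -3.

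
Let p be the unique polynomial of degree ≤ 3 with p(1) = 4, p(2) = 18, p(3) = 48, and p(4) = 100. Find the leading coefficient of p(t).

Write p(t) = at^3 + bt^2 + ct + d. Substituting each data point gives a linear system:
  a + b + c + d = 4
  8a + 4b + 2c + d = 18
  27a + 9b + 3c + d = 48
  64a + 16b + 4c + d = 100
Solving the system yields a = 1, b = 2, c = 1, d = 0.
So p(t) = t³ + 2t² + t.
The leading coefficient is 1.

1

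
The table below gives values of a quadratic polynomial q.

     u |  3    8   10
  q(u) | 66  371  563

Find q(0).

Write q(u) = au^2 + bu + c. Substituting each data point gives a linear system:
  9a + 3b + c = 66
  64a + 8b + c = 371
  100a + 10b + c = 563
Solving the system yields a = 5, b = 6, c = 3.
So q(u) = 5u² + 6u + 3.
Then q(0) = 3.

3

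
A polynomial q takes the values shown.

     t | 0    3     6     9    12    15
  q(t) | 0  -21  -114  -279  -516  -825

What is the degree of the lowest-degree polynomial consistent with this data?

Forward differences of the values at t = 0, 3, 6, 9, 12, 15:
  q  : 0  -21  -114  -279  -516  -825
  Δ  : -21  -93  -165  -237  -309
  Δ^2: -72  -72  -72  -72
  Δ^3: 0  0  0
  Δ^4: 0  0
  Δ^5: 0
The second differences are constant (-72) and nonzero, while all higher differences vanish, so the minimal degree is 2.

2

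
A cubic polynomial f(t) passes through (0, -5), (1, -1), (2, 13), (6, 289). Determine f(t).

f(t) = t^3 + 2t^2 + t - 5

Using the Lagrange interpolation formula with nodes 0, 1, 2, 6:
  L_0(t) = (t - 1)(t - 2)(t - 6) / -12
  L_1(t) = t(t - 2)(t - 6) / 5
  L_2(t) = t(t - 1)(t - 6) / -8
  L_3(t) = t(t - 1)(t - 2) / 120
Then f(t) = -5·L_0(t) - 1·L_1(t) + 13·L_2(t) + 289·L_3(t).
Expanding and collecting terms gives f(t) = t^3 + 2t^2 + t - 5.
Check: f(1) = -1. ✓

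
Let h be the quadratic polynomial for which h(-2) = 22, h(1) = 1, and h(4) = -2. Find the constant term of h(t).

6

Write h(t) = at^2 + bt + c. Substituting each data point gives a linear system:
  4a - 2b + c = 22
  a + b + c = 1
  16a + 4b + c = -2
Solving the system yields a = 1, b = -6, c = 6.
So h(t) = t^2 - 6t + 6.
The constant term is 6.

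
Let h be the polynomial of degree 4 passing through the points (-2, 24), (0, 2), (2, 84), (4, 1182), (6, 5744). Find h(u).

h(u) = 4u^4 + 3u^3 - 3u^2 + 3u + 2

Using the Lagrange interpolation formula with nodes -2, 0, 2, 4, 6:
  L_0(u) = u(u - 2)(u - 4)(u - 6) / 384
  L_1(u) = (u + 2)(u - 2)(u - 4)(u - 6) / -96
  L_2(u) = (u + 2)u(u - 4)(u - 6) / 64
  L_3(u) = (u + 2)u(u - 2)(u - 6) / -96
  L_4(u) = (u + 2)u(u - 2)(u - 4) / 384
Then h(u) = 24·L_0(u) + 2·L_1(u) + 84·L_2(u) + 1182·L_3(u) + 5744·L_4(u).
Expanding and collecting terms gives h(u) = 4u^4 + 3u^3 - 3u^2 + 3u + 2.
Check: h(-2) = 24. ✓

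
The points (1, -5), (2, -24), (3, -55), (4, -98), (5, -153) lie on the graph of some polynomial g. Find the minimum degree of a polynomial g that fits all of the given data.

2

Forward differences of the values at u = 1, 2, 3, 4, 5:
  g  : -5  -24  -55  -98  -153
  Δ  : -19  -31  -43  -55
  Δ^2: -12  -12  -12
  Δ^3: 0  0
  Δ^4: 0
The second differences are constant (-12) and nonzero, while all higher differences vanish, so the minimal degree is 2.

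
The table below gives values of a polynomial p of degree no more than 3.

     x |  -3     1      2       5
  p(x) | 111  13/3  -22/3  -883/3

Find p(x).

p(x) = -3x^3 + 3x^2 + (1/3)x + 4

Using the Lagrange interpolation formula with nodes -3, 1, 2, 5:
  L_0(x) = (x - 1)(x - 2)(x - 5) / -160
  L_1(x) = (x + 3)(x - 2)(x - 5) / 16
  L_2(x) = (x + 3)(x - 1)(x - 5) / -15
  L_3(x) = (x + 3)(x - 1)(x - 2) / 96
Then p(x) = 111·L_0(x) + 13/3·L_1(x) - 22/3·L_2(x) - 883/3·L_3(x).
Expanding and collecting terms gives p(x) = -3x^3 + 3x^2 + (1/3)x + 4.
Check: p(1) = 13/3. ✓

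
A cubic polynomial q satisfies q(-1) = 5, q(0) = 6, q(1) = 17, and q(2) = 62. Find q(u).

Using the Lagrange interpolation formula with nodes -1, 0, 1, 2:
  L_0(u) = u(u - 1)(u - 2) / -6
  L_1(u) = (u + 1)(u - 1)(u - 2) / 2
  L_2(u) = (u + 1)u(u - 2) / -2
  L_3(u) = (u + 1)u(u - 1) / 6
Then q(u) = 5·L_0(u) + 6·L_1(u) + 17·L_2(u) + 62·L_3(u).
Expanding and collecting terms gives q(u) = 4u^3 + 5u^2 + 2u + 6.
Check: q(-1) = 5. ✓

q(u) = 4u^3 + 5u^2 + 2u + 6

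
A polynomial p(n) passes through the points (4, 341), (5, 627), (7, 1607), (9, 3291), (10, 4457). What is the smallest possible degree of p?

3

Divided differences on the nodes 4, 5, 7, 9, 10:
  order 0: 341  627  1607  3291  4457
  order 1: 286  490  842  1166
  order 2: 68  88  108
  order 3: 4  4
  order 4: 0
The order-3 divided differences are all 4 (nonzero) and every higher order vanishes, so the data lies on a polynomial of degree exactly 3.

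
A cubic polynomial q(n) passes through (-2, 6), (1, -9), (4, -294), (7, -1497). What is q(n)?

Using the Lagrange interpolation formula with nodes -2, 1, 4, 7:
  L_0(n) = (n - 1)(n - 4)(n - 7) / -162
  L_1(n) = (n + 2)(n - 4)(n - 7) / 54
  L_2(n) = (n + 2)(n - 1)(n - 7) / -54
  L_3(n) = (n + 2)(n - 1)(n - 4) / 162
Then q(n) = 6·L_0(n) - 9·L_1(n) - 294·L_2(n) - 1497·L_3(n).
Expanding and collecting terms gives q(n) = -4n^3 - 3n^2 + 4n - 6.
Check: q(7) = -1497. ✓

q(n) = -4n^3 - 3n^2 + 4n - 6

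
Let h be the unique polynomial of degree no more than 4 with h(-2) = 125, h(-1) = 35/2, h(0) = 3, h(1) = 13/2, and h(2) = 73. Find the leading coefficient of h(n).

5

Write h(n) = an^4 + bn^3 + cn^2 + dn + e. Substituting each data point gives a linear system:
  16a - 8b + 4c - 2d + e = 125
  a - b + c - d + e = 35/2
  e = 3
  a + b + c + d + e = 13/2
  16a + 8b + 4c + 2d + e = 73
Solving the system yields a = 5, b = -5/2, c = 4, d = -3, e = 3.
So h(n) = 5n⁴ - (5/2)n³ + 4n² - 3n + 3.
The leading coefficient is 5.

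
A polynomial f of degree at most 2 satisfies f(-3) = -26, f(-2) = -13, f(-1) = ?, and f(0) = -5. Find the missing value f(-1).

-6

The 3 known points determine the degree-2 polynomial uniquely.
Write f(s) = as^2 + bs + c. Substituting each data point gives a linear system:
  9a - 3b + c = -26
  4a - 2b + c = -13
  c = -5
Solving the system yields a = -3, b = -2, c = -5.
So f(s) = -3s^2 - 2s - 5.
Then f(-1) = -6.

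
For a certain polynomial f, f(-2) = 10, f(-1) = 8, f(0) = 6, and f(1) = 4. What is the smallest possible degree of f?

Forward differences of the values at t = -2, -1, 0, 1:
  f  : 10  8  6  4
  Δ  : -2  -2  -2
  Δ^2: 0  0
  Δ^3: 0
The first differences are constant (-2) and nonzero, while all higher differences vanish, so the minimal degree is 1.

1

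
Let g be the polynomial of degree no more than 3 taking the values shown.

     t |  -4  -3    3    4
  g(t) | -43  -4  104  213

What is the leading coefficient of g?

2

Write g(t) = at^3 + bt^2 + ct + d. Substituting each data point gives a linear system:
  -64a + 16b - 4c + d = -43
  -27a + 9b - 3c + d = -4
  27a + 9b + 3c + d = 104
  64a + 16b + 4c + d = 213
Solving the system yields a = 2, b = 5, c = 0, d = 5.
So g(t) = 2t^3 + 5t^2 + 5.
The leading coefficient is 2.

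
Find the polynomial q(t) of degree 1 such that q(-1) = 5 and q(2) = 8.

q(t) = t + 6

Write q(t) = at + b. Substituting each data point gives a linear system:
  -a + b = 5
  2a + b = 8
Solving the system yields a = 1, b = 6.
So q(t) = t + 6.
Check: q(-1) = 5. ✓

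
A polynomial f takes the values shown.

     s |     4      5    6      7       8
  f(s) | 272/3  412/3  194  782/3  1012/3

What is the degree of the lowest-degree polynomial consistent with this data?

2

Forward differences of the values at s = 4, 5, 6, 7, 8:
  f  : 272/3  412/3  194  782/3  1012/3
  Δ  : 140/3  170/3  200/3  230/3
  Δ^2: 10  10  10
  Δ^3: 0  0
  Δ^4: 0
The second differences are constant (10) and nonzero, while all higher differences vanish, so the minimal degree is 2.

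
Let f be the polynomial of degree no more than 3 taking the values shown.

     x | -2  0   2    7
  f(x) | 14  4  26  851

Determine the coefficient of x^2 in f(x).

Write f(x) = ax^3 + bx^2 + cx + d. Substituting each data point gives a linear system:
  -8a + 4b - 2c + d = 14
  d = 4
  8a + 4b + 2c + d = 26
  343a + 49b + 7c + d = 851
Solving the system yields a = 2, b = 4, c = -5, d = 4.
So f(x) = 2x^3 + 4x^2 - 5x + 4.
The coefficient of x^2 is 4.

4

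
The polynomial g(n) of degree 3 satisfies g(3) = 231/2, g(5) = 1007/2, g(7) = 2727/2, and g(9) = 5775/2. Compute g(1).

15/2

Forward differences of the values at n = 3, 5, 7, 9:
  g  : 231/2  1007/2  2727/2  5775/2
  Δ  : 388  860  1524
  Δ^2: 472  664
  Δ^3: 192
The third differences are constant, confirming degree 3.
Interpolating (Newton forward form) and evaluating at n = 1 gives g(1) = 15/2.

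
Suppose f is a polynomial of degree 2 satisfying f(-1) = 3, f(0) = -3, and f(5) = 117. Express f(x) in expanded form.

Write f(x) = ax^2 + bx + c. Substituting each data point gives a linear system:
  a - b + c = 3
  c = -3
  25a + 5b + c = 117
Solving the system yields a = 5, b = -1, c = -3.
So f(x) = 5x^2 - x - 3.
Check: f(-1) = 3. ✓

f(x) = 5x^2 - x - 3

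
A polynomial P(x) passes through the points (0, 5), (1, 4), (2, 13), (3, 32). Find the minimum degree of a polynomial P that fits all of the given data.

2

Forward differences of the values at x = 0, 1, 2, 3:
  P  : 5  4  13  32
  Δ  : -1  9  19
  Δ^2: 10  10
  Δ^3: 0
The second differences are constant (10) and nonzero, while all higher differences vanish, so the minimal degree is 2.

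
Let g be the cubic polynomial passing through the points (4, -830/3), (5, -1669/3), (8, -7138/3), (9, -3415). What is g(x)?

Using the Lagrange interpolation formula with nodes 4, 5, 8, 9:
  L_0(x) = (x - 5)(x - 8)(x - 9) / -20
  L_1(x) = (x - 4)(x - 8)(x - 9) / 12
  L_2(x) = (x - 4)(x - 5)(x - 9) / -12
  L_3(x) = (x - 4)(x - 5)(x - 8) / 20
Then g(x) = -830/3·L_0(x) - 1669/3·L_1(x) - 7138/3·L_2(x) - 3415·L_3(x).
Expanding and collecting terms gives g(x) = -5x^3 + 3x^2 - (5/3)x + 2.
Check: g(9) = -3415. ✓

g(x) = -5x^3 + 3x^2 - (5/3)x + 2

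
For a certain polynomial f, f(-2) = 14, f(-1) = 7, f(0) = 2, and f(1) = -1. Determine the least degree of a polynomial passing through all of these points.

Forward differences of the values at s = -2, -1, 0, 1:
  f  : 14  7  2  -1
  Δ  : -7  -5  -3
  Δ^2: 2  2
  Δ^3: 0
The second differences are constant (2) and nonzero, while all higher differences vanish, so the minimal degree is 2.

2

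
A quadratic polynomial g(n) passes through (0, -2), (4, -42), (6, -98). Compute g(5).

Write g(n) = an^2 + bn + c. Substituting each data point gives a linear system:
  c = -2
  16a + 4b + c = -42
  36a + 6b + c = -98
Solving the system yields a = -3, b = 2, c = -2.
So g(n) = -3n² + 2n - 2.
Then g(5) = -67.

-67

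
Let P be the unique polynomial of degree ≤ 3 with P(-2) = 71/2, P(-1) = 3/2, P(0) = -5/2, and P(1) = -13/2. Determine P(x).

Write P(x) = ax^3 + bx^2 + cx + d. Substituting each data point gives a linear system:
  -8a + 4b - 2c + d = 71/2
  -a + b - c + d = 3/2
  d = -5/2
  a + b + c + d = -13/2
Solving the system yields a = -5, b = 0, c = 1, d = -5/2.
So P(x) = -5x³ + x - 5/2.
Check: P(0) = -5/2. ✓

P(x) = -5x^3 + x - 5/2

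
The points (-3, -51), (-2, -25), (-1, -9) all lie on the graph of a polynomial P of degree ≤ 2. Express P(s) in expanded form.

Using the Lagrange interpolation formula with nodes -3, -2, -1:
  L_0(s) = (s + 2)(s + 1) / 2
  L_1(s) = (s + 3)(s + 1) / -1
  L_2(s) = (s + 3)(s + 2) / 2
Then P(s) = -51·L_0(s) - 25·L_1(s) - 9·L_2(s).
Expanding and collecting terms gives P(s) = -5s^2 + s - 3.
Check: P(-1) = -9. ✓

P(s) = -5s^2 + s - 3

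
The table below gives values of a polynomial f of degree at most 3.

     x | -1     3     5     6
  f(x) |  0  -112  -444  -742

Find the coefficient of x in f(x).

Write f(x) = ax^3 + bx^2 + cx + d. Substituting each data point gives a linear system:
  -a + b - c + d = 0
  27a + 9b + 3c + d = -112
  125a + 25b + 5c + d = -444
  216a + 36b + 6c + d = -742
Solving the system yields a = -3, b = -2, c = -3, d = -4.
So f(x) = -3x³ - 2x² - 3x - 4.
The coefficient of x is -3.

-3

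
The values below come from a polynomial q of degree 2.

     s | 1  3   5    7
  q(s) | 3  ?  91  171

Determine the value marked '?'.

35

The 3 known points determine the degree-2 polynomial uniquely.
Write q(s) = as^2 + bs + c. Substituting each data point gives a linear system:
  a + b + c = 3
  25a + 5b + c = 91
  49a + 7b + c = 171
Solving the system yields a = 3, b = 4, c = -4.
So q(s) = 3s² + 4s - 4.
Then q(3) = 35.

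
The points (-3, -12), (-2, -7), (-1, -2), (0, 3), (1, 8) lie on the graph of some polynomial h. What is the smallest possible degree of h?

1

Forward differences of the values at u = -3, -2, -1, 0, 1:
  h  : -12  -7  -2  3  8
  Δ  : 5  5  5  5
  Δ^2: 0  0  0
  Δ^3: 0  0
  Δ^4: 0
The first differences are constant (5) and nonzero, while all higher differences vanish, so the minimal degree is 1.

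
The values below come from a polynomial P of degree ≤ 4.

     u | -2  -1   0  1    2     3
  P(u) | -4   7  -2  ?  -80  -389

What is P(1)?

On equispaced nodes a degree-4 polynomial has vanishing fifth forward difference, so
  - P(-2) + 5·P(-1) - 10·P(0) + 10·P(1) - 5·P(2) + P(3) = 0.
Substituting the known values and solving for P(1):
  10·P(1) = -70
  P(1) = -7.

-7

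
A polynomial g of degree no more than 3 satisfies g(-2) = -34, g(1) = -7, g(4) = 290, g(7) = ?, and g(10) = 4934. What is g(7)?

1667

On equispaced nodes a degree-3 polynomial has vanishing fourth forward difference, so
  g(-2) - 4·g(1) + 6·g(4) - 4·g(7) + g(10) = 0.
Substituting the known values and solving for g(7):
  -4·g(7) = -6668
  g(7) = 1667.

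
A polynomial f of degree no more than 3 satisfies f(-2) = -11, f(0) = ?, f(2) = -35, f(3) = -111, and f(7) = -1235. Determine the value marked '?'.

-3

The 4 known points determine the degree-3 polynomial uniquely.
Write f(t) = at^3 + bt^2 + ct + d. Substituting each data point gives a linear system:
  -8a + 4b - 2c + d = -11
  8a + 4b + 2c + d = -35
  27a + 9b + 3c + d = -111
  343a + 49b + 7c + d = -1235
Solving the system yields a = -3, b = -5, c = 6, d = -3.
So f(t) = -3t^3 - 5t^2 + 6t - 3.
Then f(0) = -3.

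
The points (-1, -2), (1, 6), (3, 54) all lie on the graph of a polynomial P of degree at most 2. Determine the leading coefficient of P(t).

5

Write P(t) = at^2 + bt + c. Substituting each data point gives a linear system:
  a - b + c = -2
  a + b + c = 6
  9a + 3b + c = 54
Solving the system yields a = 5, b = 4, c = -3.
So P(t) = 5t^2 + 4t - 3.
The leading coefficient is 5.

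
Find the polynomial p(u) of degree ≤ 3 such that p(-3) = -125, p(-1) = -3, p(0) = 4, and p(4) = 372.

Using the Lagrange interpolation formula with nodes -3, -1, 0, 4:
  L_0(u) = (u + 1)u(u - 4) / -42
  L_1(u) = (u + 3)u(u - 4) / 10
  L_2(u) = (u + 3)(u + 1)(u - 4) / -12
  L_3(u) = (u + 3)(u + 1)u / 140
Then p(u) = -125·L_0(u) - 3·L_1(u) + 4·L_2(u) + 372·L_3(u).
Expanding and collecting terms gives p(u) = 5u^3 + 2u^2 + 4u + 4.
Check: p(-1) = -3. ✓

p(u) = 5u^3 + 2u^2 + 4u + 4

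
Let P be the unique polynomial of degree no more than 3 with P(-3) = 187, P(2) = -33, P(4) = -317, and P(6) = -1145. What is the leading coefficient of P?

Write P(x) = ax^3 + bx^2 + cx + d. Substituting each data point gives a linear system:
  -27a + 9b - 3c + d = 187
  8a + 4b + 2c + d = -33
  64a + 16b + 4c + d = -317
  216a + 36b + 6c + d = -1145
Solving the system yields a = -6, b = 4, c = 2, d = -5.
So P(x) = -6x^3 + 4x^2 + 2x - 5.
The leading coefficient is -6.

-6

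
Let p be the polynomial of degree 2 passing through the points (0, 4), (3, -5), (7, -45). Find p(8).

Write p(u) = au^2 + bu + c. Substituting each data point gives a linear system:
  c = 4
  9a + 3b + c = -5
  49a + 7b + c = -45
Solving the system yields a = -1, b = 0, c = 4.
So p(u) = -u^2 + 4.
Then p(8) = -60.

-60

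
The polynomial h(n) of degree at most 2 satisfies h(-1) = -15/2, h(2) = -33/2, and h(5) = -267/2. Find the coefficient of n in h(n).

Write h(n) = an^2 + bn + c. Substituting each data point gives a linear system:
  a - b + c = -15/2
  4a + 2b + c = -33/2
  25a + 5b + c = -267/2
Solving the system yields a = -6, b = 3, c = 3/2.
So h(n) = -6n^2 + 3n + 3/2.
The coefficient of n is 3.

3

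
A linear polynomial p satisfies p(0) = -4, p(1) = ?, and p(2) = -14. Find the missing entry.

-9

The 2 known points determine the degree-1 polynomial uniquely.
Write p(x) = ax + b. Substituting each data point gives a linear system:
  b = -4
  2a + b = -14
Solving the system yields a = -5, b = -4.
So p(x) = -5x - 4.
Then p(1) = -9.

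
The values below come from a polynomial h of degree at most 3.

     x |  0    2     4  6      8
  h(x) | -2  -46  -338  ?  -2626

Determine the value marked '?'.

-1118

On equispaced nodes a degree-3 polynomial has vanishing fourth forward difference, so
  h(0) - 4·h(2) + 6·h(4) - 4·h(6) + h(8) = 0.
Substituting the known values and solving for h(6):
  -4·h(6) = 4472
  h(6) = -1118.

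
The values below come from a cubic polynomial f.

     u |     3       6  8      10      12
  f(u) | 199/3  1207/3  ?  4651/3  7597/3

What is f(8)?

2569/3

The 4 known points determine the degree-3 polynomial uniquely.
Write f(u) = au^3 + bu^2 + cu + d. Substituting each data point gives a linear system:
  27a + 9b + 3c + d = 199/3
  216a + 36b + 6c + d = 1207/3
  1000a + 100b + 10c + d = 4651/3
  1728a + 144b + 12c + d = 7597/3
Solving the system yields a = 1, b = 6, c = -5, d = 1/3.
So f(u) = u³ + 6u² - 5u + 1/3.
Then f(8) = 2569/3.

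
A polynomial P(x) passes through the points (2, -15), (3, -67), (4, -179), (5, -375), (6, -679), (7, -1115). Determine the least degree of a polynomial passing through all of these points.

Forward differences of the values at x = 2, 3, 4, 5, 6, 7:
  P  : -15  -67  -179  -375  -679  -1115
  Δ  : -52  -112  -196  -304  -436
  Δ^2: -60  -84  -108  -132
  Δ^3: -24  -24  -24
  Δ^4: 0  0
  Δ^5: 0
The third differences are constant (-24) and nonzero, while all higher differences vanish, so the minimal degree is 3.

3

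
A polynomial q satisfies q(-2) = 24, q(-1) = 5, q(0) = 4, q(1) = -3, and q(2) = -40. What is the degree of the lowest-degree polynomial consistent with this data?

3

Forward differences of the values at x = -2, -1, 0, 1, 2:
  q  : 24  5  4  -3  -40
  Δ  : -19  -1  -7  -37
  Δ^2: 18  -6  -30
  Δ^3: -24  -24
  Δ^4: 0
The third differences are constant (-24) and nonzero, while all higher differences vanish, so the minimal degree is 3.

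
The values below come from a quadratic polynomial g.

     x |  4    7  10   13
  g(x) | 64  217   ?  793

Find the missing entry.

On equispaced nodes a degree-2 polynomial has vanishing third forward difference, so
  - g(4) + 3·g(7) - 3·g(10) + g(13) = 0.
Substituting the known values and solving for g(10):
  -3·g(10) = -1380
  g(10) = 460.

460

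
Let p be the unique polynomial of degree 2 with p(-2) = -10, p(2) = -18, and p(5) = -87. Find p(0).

Write p(n) = an^2 + bn + c. Substituting each data point gives a linear system:
  4a - 2b + c = -10
  4a + 2b + c = -18
  25a + 5b + c = -87
Solving the system yields a = -3, b = -2, c = -2.
So p(n) = -3n² - 2n - 2.
Then p(0) = -2.

-2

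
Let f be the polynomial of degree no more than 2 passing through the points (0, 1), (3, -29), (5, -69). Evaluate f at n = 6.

Using the Lagrange interpolation formula with nodes 0, 3, 5:
  L_0(n) = (n - 3)(n - 5) / 15
  L_1(n) = n(n - 5) / -6
  L_2(n) = n(n - 3) / 10
Then f(n) = 1·L_0(n) - 29·L_1(n) - 69·L_2(n).
Expanding and collecting terms gives f(n) = -2n² - 4n + 1.
Evaluating at n = 6: f(6) = -95.

-95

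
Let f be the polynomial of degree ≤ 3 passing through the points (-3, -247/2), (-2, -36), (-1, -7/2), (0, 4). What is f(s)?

Write f(s) = as^3 + bs^2 + cs + d. Substituting each data point gives a linear system:
  -27a + 9b - 3c + d = -247/2
  -8a + 4b - 2c + d = -36
  -a + b - c + d = -7/2
  d = 4
Solving the system yields a = 5, b = 5/2, c = 5, d = 4.
So f(s) = 5s³ + (5/2)s² + 5s + 4.
Check: f(0) = 4. ✓

f(s) = 5s^3 + (5/2)s^2 + 5s + 4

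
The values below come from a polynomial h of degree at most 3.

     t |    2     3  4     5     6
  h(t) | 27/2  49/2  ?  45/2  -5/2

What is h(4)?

The 4 known points determine the degree-3 polynomial uniquely.
Write h(t) = at^3 + bt^2 + ct + d. Substituting each data point gives a linear system:
  8a + 4b + 2c + d = 27/2
  27a + 9b + 3c + d = 49/2
  125a + 25b + 5c + d = 45/2
  216a + 36b + 6c + d = -5/2
Solving the system yields a = -1, b = 6, c = 0, d = -5/2.
So h(t) = -t^3 + 6t^2 - 5/2.
Then h(4) = 59/2.

59/2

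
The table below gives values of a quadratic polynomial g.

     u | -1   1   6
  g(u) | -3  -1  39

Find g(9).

87

Using the Lagrange interpolation formula with nodes -1, 1, 6:
  L_0(u) = (u - 1)(u - 6) / 14
  L_1(u) = (u + 1)(u - 6) / -10
  L_2(u) = (u + 1)(u - 1) / 35
Then g(u) = -3·L_0(u) - 1·L_1(u) + 39·L_2(u).
Expanding and collecting terms gives g(u) = u^2 + u - 3.
Evaluating at u = 9: g(9) = 87.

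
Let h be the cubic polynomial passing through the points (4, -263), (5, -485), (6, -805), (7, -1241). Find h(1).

Forward differences of the values at x = 4, 5, 6, 7:
  h  : -263  -485  -805  -1241
  Δ  : -222  -320  -436
  Δ^2: -98  -116
  Δ^3: -18
The third differences are constant, confirming degree 3.
Interpolating (Newton forward form) and evaluating at x = 1 gives h(1) = -5.

-5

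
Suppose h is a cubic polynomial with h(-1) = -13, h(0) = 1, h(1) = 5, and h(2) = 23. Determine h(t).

Using the Lagrange interpolation formula with nodes -1, 0, 1, 2:
  L_0(t) = t(t - 1)(t - 2) / -6
  L_1(t) = (t + 1)(t - 1)(t - 2) / 2
  L_2(t) = (t + 1)t(t - 2) / -2
  L_3(t) = (t + 1)t(t - 1) / 6
Then h(t) = -13·L_0(t) + 1·L_1(t) + 5·L_2(t) + 23·L_3(t).
Expanding and collecting terms gives h(t) = 4t^3 - 5t^2 + 5t + 1.
Check: h(1) = 5. ✓

h(t) = 4t^3 - 5t^2 + 5t + 1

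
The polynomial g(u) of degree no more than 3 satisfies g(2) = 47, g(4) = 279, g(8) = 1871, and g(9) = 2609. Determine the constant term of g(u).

-1

Write g(u) = au^3 + bu^2 + cu + d. Substituting each data point gives a linear system:
  8a + 4b + 2c + d = 47
  64a + 16b + 4c + d = 279
  512a + 64b + 8c + d = 1871
  729a + 81b + 9c + d = 2609
Solving the system yields a = 3, b = 5, c = 2, d = -1.
So g(u) = 3u^3 + 5u^2 + 2u - 1.
The constant term is -1.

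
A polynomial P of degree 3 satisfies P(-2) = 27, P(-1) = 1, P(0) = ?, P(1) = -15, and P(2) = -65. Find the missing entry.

-3

The 4 known points determine the degree-3 polynomial uniquely.
Write P(u) = au^3 + bu^2 + cu + d. Substituting each data point gives a linear system:
  -8a + 4b - 2c + d = 27
  -a + b - c + d = 1
  a + b + c + d = -15
  8a + 4b + 2c + d = -65
Solving the system yields a = -5, b = -4, c = -3, d = -3.
So P(u) = -5u³ - 4u² - 3u - 3.
Then P(0) = -3.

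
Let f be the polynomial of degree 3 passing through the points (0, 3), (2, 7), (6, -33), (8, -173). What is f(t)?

f(t) = -t^3 + 6t^2 - 6t + 3

Using the Lagrange interpolation formula with nodes 0, 2, 6, 8:
  L_0(t) = (t - 2)(t - 6)(t - 8) / -96
  L_1(t) = t(t - 6)(t - 8) / 48
  L_2(t) = t(t - 2)(t - 8) / -48
  L_3(t) = t(t - 2)(t - 6) / 96
Then f(t) = 3·L_0(t) + 7·L_1(t) - 33·L_2(t) - 173·L_3(t).
Expanding and collecting terms gives f(t) = -t^3 + 6t^2 - 6t + 3.
Check: f(6) = -33. ✓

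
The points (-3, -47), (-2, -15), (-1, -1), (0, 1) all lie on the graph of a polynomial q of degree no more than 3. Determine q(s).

q(s) = s^3 - 3s^2 - 2s + 1

Write q(s) = as^3 + bs^2 + cs + d. Substituting each data point gives a linear system:
  -27a + 9b - 3c + d = -47
  -8a + 4b - 2c + d = -15
  -a + b - c + d = -1
  d = 1
Solving the system yields a = 1, b = -3, c = -2, d = 1.
So q(s) = s^3 - 3s^2 - 2s + 1.
Check: q(-3) = -47. ✓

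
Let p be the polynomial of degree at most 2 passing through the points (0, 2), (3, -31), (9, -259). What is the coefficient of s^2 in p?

Write p(s) = as^2 + bs + c. Substituting each data point gives a linear system:
  c = 2
  9a + 3b + c = -31
  81a + 9b + c = -259
Solving the system yields a = -3, b = -2, c = 2.
So p(s) = -3s^2 - 2s + 2.
The leading coefficient is -3.

-3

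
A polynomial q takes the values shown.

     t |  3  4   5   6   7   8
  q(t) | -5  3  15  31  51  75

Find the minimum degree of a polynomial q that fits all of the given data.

2

Forward differences of the values at t = 3, 4, 5, 6, 7, 8:
  q  : -5  3  15  31  51  75
  Δ  : 8  12  16  20  24
  Δ^2: 4  4  4  4
  Δ^3: 0  0  0
  Δ^4: 0  0
  Δ^5: 0
The second differences are constant (4) and nonzero, while all higher differences vanish, so the minimal degree is 2.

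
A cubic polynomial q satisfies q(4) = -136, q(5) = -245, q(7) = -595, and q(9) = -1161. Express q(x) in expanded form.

q(x) = -x^3 - 6x^2 + 6x

Write q(x) = ax^3 + bx^2 + cx + d. Substituting each data point gives a linear system:
  64a + 16b + 4c + d = -136
  125a + 25b + 5c + d = -245
  343a + 49b + 7c + d = -595
  729a + 81b + 9c + d = -1161
Solving the system yields a = -1, b = -6, c = 6, d = 0.
So q(x) = -x³ - 6x² + 6x.
Check: q(7) = -595. ✓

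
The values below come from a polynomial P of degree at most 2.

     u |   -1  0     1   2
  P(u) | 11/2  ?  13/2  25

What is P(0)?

0

On equispaced nodes a degree-2 polynomial has vanishing third forward difference, so
  - P(-1) + 3·P(0) - 3·P(1) + P(2) = 0.
Substituting the known values and solving for P(0):
  3·P(0) = 0
  P(0) = 0.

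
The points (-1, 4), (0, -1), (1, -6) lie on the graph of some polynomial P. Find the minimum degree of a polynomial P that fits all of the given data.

1

Forward differences of the values at x = -1, 0, 1:
  P  : 4  -1  -6
  Δ  : -5  -5
  Δ^2: 0
The first differences are constant (-5) and nonzero, while all higher differences vanish, so the minimal degree is 1.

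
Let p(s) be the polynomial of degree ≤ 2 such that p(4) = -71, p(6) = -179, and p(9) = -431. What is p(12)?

-791

Using the Lagrange interpolation formula with nodes 4, 6, 9:
  L_0(s) = (s - 6)(s - 9) / 10
  L_1(s) = (s - 4)(s - 9) / -6
  L_2(s) = (s - 4)(s - 6) / 15
Then p(s) = -71·L_0(s) - 179·L_1(s) - 431·L_2(s).
Expanding and collecting terms gives p(s) = -6s² + 6s + 1.
Evaluating at s = 12: p(12) = -791.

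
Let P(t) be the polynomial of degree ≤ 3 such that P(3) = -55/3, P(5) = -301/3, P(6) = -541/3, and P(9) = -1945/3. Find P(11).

Using the Lagrange interpolation formula with nodes 3, 5, 6, 9:
  L_0(t) = (t - 5)(t - 6)(t - 9) / -36
  L_1(t) = (t - 3)(t - 6)(t - 9) / 8
  L_2(t) = (t - 3)(t - 5)(t - 9) / -9
  L_3(t) = (t - 3)(t - 5)(t - 6) / 72
Then P(t) = -55/3·L_0(t) - 301/3·L_1(t) - 541/3·L_2(t) - 1945/3·L_3(t).
Expanding and collecting terms gives P(t) = -t³ + t² - 1/3.
Evaluating at t = 11: P(11) = -3631/3.

-3631/3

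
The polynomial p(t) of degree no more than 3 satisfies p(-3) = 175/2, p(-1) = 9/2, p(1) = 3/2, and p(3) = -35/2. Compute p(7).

-975/2

Forward differences of the values at t = -3, -1, 1, 3:
  p  : 175/2  9/2  3/2  -35/2
  Δ  : -83  -3  -19
  Δ^2: 80  -16
  Δ^3: -96
The third differences are constant, confirming degree 3.
Interpolating (Newton forward form) and evaluating at t = 7 gives p(7) = -975/2.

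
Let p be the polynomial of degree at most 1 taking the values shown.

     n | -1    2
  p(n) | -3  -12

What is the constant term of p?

-6

Write p(n) = an + b. Substituting each data point gives a linear system:
  -a + b = -3
  2a + b = -12
Solving the system yields a = -3, b = -6.
So p(n) = -3n - 6.
The constant term is -6.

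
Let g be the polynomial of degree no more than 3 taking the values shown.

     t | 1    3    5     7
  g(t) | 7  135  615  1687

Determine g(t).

g(t) = 5t^3 - t^2 + 3t

Write g(t) = at^3 + bt^2 + ct + d. Substituting each data point gives a linear system:
  a + b + c + d = 7
  27a + 9b + 3c + d = 135
  125a + 25b + 5c + d = 615
  343a + 49b + 7c + d = 1687
Solving the system yields a = 5, b = -1, c = 3, d = 0.
So g(t) = 5t^3 - t^2 + 3t.
Check: g(5) = 615. ✓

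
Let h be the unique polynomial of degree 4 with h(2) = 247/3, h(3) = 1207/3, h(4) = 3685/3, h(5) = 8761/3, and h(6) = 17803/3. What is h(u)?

h(u) = 4u^4 + 4u^3 - 3u^2 - u + 1/3

Using the Lagrange interpolation formula with nodes 2, 3, 4, 5, 6:
  L_0(u) = (u - 3)(u - 4)(u - 5)(u - 6) / 24
  L_1(u) = (u - 2)(u - 4)(u - 5)(u - 6) / -6
  L_2(u) = (u - 2)(u - 3)(u - 5)(u - 6) / 4
  L_3(u) = (u - 2)(u - 3)(u - 4)(u - 6) / -6
  L_4(u) = (u - 2)(u - 3)(u - 4)(u - 5) / 24
Then h(u) = 247/3·L_0(u) + 1207/3·L_1(u) + 3685/3·L_2(u) + 8761/3·L_3(u) + 17803/3·L_4(u).
Expanding and collecting terms gives h(u) = 4u⁴ + 4u³ - 3u² - u + 1/3.
Check: h(2) = 247/3. ✓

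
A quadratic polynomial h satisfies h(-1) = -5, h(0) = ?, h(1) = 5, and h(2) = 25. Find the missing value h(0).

The 3 known points determine the degree-2 polynomial uniquely.
Write h(s) = as^2 + bs + c. Substituting each data point gives a linear system:
  a - b + c = -5
  a + b + c = 5
  4a + 2b + c = 25
Solving the system yields a = 5, b = 5, c = -5.
So h(s) = 5s² + 5s - 5.
Then h(0) = -5.

-5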